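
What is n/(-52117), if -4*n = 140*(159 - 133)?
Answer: 70/4009 ≈ 0.017461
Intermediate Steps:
n = -910 (n = -35*(159 - 133) = -35*26 = -1/4*3640 = -910)
n/(-52117) = -910/(-52117) = -910*(-1/52117) = 70/4009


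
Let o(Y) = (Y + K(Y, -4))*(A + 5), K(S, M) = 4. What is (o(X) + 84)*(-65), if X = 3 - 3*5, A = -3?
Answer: -4420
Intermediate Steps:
X = -12 (X = 3 - 15 = -12)
o(Y) = 8 + 2*Y (o(Y) = (Y + 4)*(-3 + 5) = (4 + Y)*2 = 8 + 2*Y)
(o(X) + 84)*(-65) = ((8 + 2*(-12)) + 84)*(-65) = ((8 - 24) + 84)*(-65) = (-16 + 84)*(-65) = 68*(-65) = -4420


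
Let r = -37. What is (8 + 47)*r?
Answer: -2035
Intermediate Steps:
(8 + 47)*r = (8 + 47)*(-37) = 55*(-37) = -2035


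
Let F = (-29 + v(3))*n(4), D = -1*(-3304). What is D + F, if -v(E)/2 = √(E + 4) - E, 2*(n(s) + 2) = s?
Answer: 3304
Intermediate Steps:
n(s) = -2 + s/2
v(E) = -2*√(4 + E) + 2*E (v(E) = -2*(√(E + 4) - E) = -2*(√(4 + E) - E) = -2*√(4 + E) + 2*E)
D = 3304
F = 0 (F = (-29 + (-2*√(4 + 3) + 2*3))*(-2 + (½)*4) = (-29 + (-2*√7 + 6))*(-2 + 2) = (-29 + (6 - 2*√7))*0 = (-23 - 2*√7)*0 = 0)
D + F = 3304 + 0 = 3304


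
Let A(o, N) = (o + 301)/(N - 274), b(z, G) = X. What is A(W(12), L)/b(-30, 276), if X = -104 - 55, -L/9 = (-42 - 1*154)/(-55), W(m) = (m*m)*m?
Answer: 111595/2676606 ≈ 0.041693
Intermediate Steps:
W(m) = m**3 (W(m) = m**2*m = m**3)
L = -1764/55 (L = -9*(-42 - 1*154)/(-55) = -9*(-42 - 154)*(-1)/55 = -(-1764)*(-1)/55 = -9*196/55 = -1764/55 ≈ -32.073)
X = -159
b(z, G) = -159
A(o, N) = (301 + o)/(-274 + N)
A(W(12), L)/b(-30, 276) = ((301 + 12**3)/(-274 - 1764/55))/(-159) = ((301 + 1728)/(-16834/55))*(-1/159) = -55/16834*2029*(-1/159) = -111595/16834*(-1/159) = 111595/2676606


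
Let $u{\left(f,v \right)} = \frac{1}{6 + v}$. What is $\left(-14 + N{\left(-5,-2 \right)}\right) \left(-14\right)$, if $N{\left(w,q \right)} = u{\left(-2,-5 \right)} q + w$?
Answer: $294$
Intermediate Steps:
$N{\left(w,q \right)} = q + w$ ($N{\left(w,q \right)} = \frac{q}{6 - 5} + w = \frac{q}{1} + w = 1 q + w = q + w$)
$\left(-14 + N{\left(-5,-2 \right)}\right) \left(-14\right) = \left(-14 - 7\right) \left(-14\right) = \left(-21\right) \left(-14\right) = 294$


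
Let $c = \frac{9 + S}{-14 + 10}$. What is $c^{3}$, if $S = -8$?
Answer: $- \frac{1}{64} \approx -0.015625$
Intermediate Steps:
$c = - \frac{1}{4}$ ($c = \frac{9 - 8}{-14 + 10} = 1 \frac{1}{-4} = 1 \left(- \frac{1}{4}\right) = - \frac{1}{4} \approx -0.25$)
$c^{3} = \left(- \frac{1}{4}\right)^{3} = - \frac{1}{64}$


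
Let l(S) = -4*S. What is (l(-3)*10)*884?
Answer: 106080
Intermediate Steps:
(l(-3)*10)*884 = (-4*(-3)*10)*884 = (12*10)*884 = 120*884 = 106080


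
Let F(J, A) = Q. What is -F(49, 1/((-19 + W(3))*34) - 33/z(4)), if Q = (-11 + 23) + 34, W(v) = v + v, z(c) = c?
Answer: -46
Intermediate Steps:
W(v) = 2*v
Q = 46 (Q = 12 + 34 = 46)
F(J, A) = 46
-F(49, 1/((-19 + W(3))*34) - 33/z(4)) = -1*46 = -46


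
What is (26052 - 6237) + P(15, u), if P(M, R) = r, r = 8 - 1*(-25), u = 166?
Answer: 19848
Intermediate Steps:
r = 33 (r = 8 + 25 = 33)
P(M, R) = 33
(26052 - 6237) + P(15, u) = (26052 - 6237) + 33 = 19815 + 33 = 19848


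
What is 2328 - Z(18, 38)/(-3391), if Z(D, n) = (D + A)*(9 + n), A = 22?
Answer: 7896128/3391 ≈ 2328.6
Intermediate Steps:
Z(D, n) = (9 + n)*(22 + D) (Z(D, n) = (D + 22)*(9 + n) = (22 + D)*(9 + n) = (9 + n)*(22 + D))
2328 - Z(18, 38)/(-3391) = 2328 - (198 + 9*18 + 22*38 + 18*38)/(-3391) = 2328 - (198 + 162 + 836 + 684)*(-1)/3391 = 2328 - 1880*(-1)/3391 = 2328 - 1*(-1880/3391) = 2328 + 1880/3391 = 7896128/3391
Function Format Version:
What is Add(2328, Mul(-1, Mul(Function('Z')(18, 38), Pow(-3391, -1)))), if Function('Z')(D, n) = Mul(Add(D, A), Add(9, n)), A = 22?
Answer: Rational(7896128, 3391) ≈ 2328.6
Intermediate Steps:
Function('Z')(D, n) = Mul(Add(9, n), Add(22, D)) (Function('Z')(D, n) = Mul(Add(D, 22), Add(9, n)) = Mul(Add(22, D), Add(9, n)) = Mul(Add(9, n), Add(22, D)))
Add(2328, Mul(-1, Mul(Function('Z')(18, 38), Pow(-3391, -1)))) = Add(2328, Mul(-1, Mul(Add(198, Mul(9, 18), Mul(22, 38), Mul(18, 38)), Pow(-3391, -1)))) = Add(2328, Mul(-1, Mul(Add(198, 162, 836, 684), Rational(-1, 3391)))) = Add(2328, Mul(-1, Mul(1880, Rational(-1, 3391)))) = Add(2328, Mul(-1, Rational(-1880, 3391))) = Add(2328, Rational(1880, 3391)) = Rational(7896128, 3391)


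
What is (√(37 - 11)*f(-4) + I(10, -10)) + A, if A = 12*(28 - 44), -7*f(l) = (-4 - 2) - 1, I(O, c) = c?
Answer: -202 + √26 ≈ -196.90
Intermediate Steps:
f(l) = 1 (f(l) = -((-4 - 2) - 1)/7 = -(-6 - 1)/7 = -⅐*(-7) = 1)
A = -192 (A = 12*(-16) = -192)
(√(37 - 11)*f(-4) + I(10, -10)) + A = (√(37 - 11)*1 - 10) - 192 = (√26*1 - 10) - 192 = (√26 - 10) - 192 = (-10 + √26) - 192 = -202 + √26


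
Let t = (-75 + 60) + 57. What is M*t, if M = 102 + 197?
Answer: 12558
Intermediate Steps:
M = 299
t = 42 (t = -15 + 57 = 42)
M*t = 299*42 = 12558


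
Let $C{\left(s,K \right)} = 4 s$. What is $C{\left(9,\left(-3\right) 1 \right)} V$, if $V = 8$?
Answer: $288$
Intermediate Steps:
$C{\left(9,\left(-3\right) 1 \right)} V = 4 \cdot 9 \cdot 8 = 36 \cdot 8 = 288$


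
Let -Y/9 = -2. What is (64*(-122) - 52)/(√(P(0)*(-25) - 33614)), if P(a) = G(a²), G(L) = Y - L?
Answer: 1965*I*√2129/2129 ≈ 42.587*I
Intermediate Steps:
Y = 18 (Y = -9*(-2) = 18)
G(L) = 18 - L
P(a) = 18 - a²
(64*(-122) - 52)/(√(P(0)*(-25) - 33614)) = (64*(-122) - 52)/(√((18 - 1*0²)*(-25) - 33614)) = (-7808 - 52)/(√((18 - 1*0)*(-25) - 33614)) = -7860/√((18 + 0)*(-25) - 33614) = -7860/√(18*(-25) - 33614) = -7860/√(-450 - 33614) = -7860*(-I*√2129/8516) = -(-1965)*I*√2129/2129 = 1965*I*√2129/2129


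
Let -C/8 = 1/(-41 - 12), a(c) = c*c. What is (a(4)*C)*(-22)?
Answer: -2816/53 ≈ -53.132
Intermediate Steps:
a(c) = c**2
C = 8/53 (C = -8/(-41 - 12) = -8/(-53) = -8*(-1/53) = 8/53 ≈ 0.15094)
(a(4)*C)*(-22) = (4**2*(8/53))*(-22) = (16*(8/53))*(-22) = (128/53)*(-22) = -2816/53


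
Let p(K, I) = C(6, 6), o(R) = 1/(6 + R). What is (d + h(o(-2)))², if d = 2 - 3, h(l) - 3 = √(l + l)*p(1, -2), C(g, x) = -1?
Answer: (4 - √2)²/4 ≈ 1.6716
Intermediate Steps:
p(K, I) = -1
h(l) = 3 - √2*√l (h(l) = 3 + √(l + l)*(-1) = 3 + √(2*l)*(-1) = 3 + (√2*√l)*(-1) = 3 - √2*√l)
d = -1
(d + h(o(-2)))² = (-1 + (3 - √2*√(1/(6 - 2))))² = (-1 + (3 - √2*√(1/4)))² = (-1 + (3 - √2*√(¼)))² = (-1 + (3 - 1*√2*½))² = (-1 + (3 - √2/2))² = (2 - √2/2)²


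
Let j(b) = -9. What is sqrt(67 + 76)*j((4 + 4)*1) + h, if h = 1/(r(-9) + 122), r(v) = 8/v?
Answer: 9/1090 - 9*sqrt(143) ≈ -107.62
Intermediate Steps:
h = 9/1090 (h = 1/(8/(-9) + 122) = 1/(8*(-1/9) + 122) = 1/(-8/9 + 122) = 1/(1090/9) = 9/1090 ≈ 0.0082569)
sqrt(67 + 76)*j((4 + 4)*1) + h = sqrt(67 + 76)*(-9) + 9/1090 = sqrt(143)*(-9) + 9/1090 = -9*sqrt(143) + 9/1090 = 9/1090 - 9*sqrt(143)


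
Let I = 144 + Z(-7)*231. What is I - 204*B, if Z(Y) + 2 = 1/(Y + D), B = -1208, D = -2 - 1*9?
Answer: 1476607/6 ≈ 2.4610e+5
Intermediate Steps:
D = -11 (D = -2 - 9 = -11)
Z(Y) = -2 + 1/(-11 + Y) (Z(Y) = -2 + 1/(Y - 11) = -2 + 1/(-11 + Y))
I = -1985/6 (I = 144 + ((23 - 2*(-7))/(-11 - 7))*231 = 144 + ((23 + 14)/(-18))*231 = 144 - 1/18*37*231 = 144 - 37/18*231 = 144 - 2849/6 = -1985/6 ≈ -330.83)
I - 204*B = -1985/6 - 204*(-1208) = -1985/6 - 1*(-246432) = -1985/6 + 246432 = 1476607/6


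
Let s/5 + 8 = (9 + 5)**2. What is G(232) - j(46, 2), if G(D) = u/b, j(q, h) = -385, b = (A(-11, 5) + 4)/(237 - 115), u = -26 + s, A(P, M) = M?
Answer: 114973/9 ≈ 12775.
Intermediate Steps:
s = 940 (s = -40 + 5*(9 + 5)**2 = -40 + 5*14**2 = -40 + 5*196 = -40 + 980 = 940)
u = 914 (u = -26 + 940 = 914)
b = 9/122 (b = (5 + 4)/(237 - 115) = 9/122 ≈ 0.073771)
G(D) = 111508/9 (G(D) = 914/(9/122) = 914*(122/9) = 111508/9)
G(232) - j(46, 2) = 111508/9 - 1*(-385) = 111508/9 + 385 = 114973/9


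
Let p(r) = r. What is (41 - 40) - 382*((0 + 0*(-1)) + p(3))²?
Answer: -3437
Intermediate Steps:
(41 - 40) - 382*((0 + 0*(-1)) + p(3))² = (41 - 40) - 382*((0 + 0*(-1)) + 3)² = 1 - 382*((0 + 0) + 3)² = 1 - 382*(0 + 3)² = 1 - 382*3² = 1 - 382*9 = 1 - 3438 = -3437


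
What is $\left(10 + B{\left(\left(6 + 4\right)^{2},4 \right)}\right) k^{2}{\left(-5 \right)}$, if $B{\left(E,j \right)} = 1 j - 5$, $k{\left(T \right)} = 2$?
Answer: $36$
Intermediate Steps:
$B{\left(E,j \right)} = -5 + j$ ($B{\left(E,j \right)} = j - 5 = -5 + j$)
$\left(10 + B{\left(\left(6 + 4\right)^{2},4 \right)}\right) k^{2}{\left(-5 \right)} = \left(10 + \left(-5 + 4\right)\right) 2^{2} = \left(10 - 1\right) 4 = 9 \cdot 4 = 36$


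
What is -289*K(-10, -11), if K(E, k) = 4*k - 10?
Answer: 15606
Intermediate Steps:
K(E, k) = -10 + 4*k
-289*K(-10, -11) = -289*(-10 + 4*(-11)) = -289*(-10 - 44) = -289*(-54) = 15606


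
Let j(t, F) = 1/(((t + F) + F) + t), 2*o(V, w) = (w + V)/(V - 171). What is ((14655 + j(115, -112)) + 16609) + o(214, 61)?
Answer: 4033490/129 ≈ 31267.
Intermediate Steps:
o(V, w) = (V + w)/(2*(-171 + V)) (o(V, w) = ((w + V)/(V - 171))/2 = ((V + w)/(-171 + V))/2 = (V + w)/(2*(-171 + V)))
j(t, F) = 1/(2*F + 2*t) (j(t, F) = 1/(((F + t) + F) + t) = 1/((t + 2*F) + t) = 1/(2*F + 2*t))
((14655 + j(115, -112)) + 16609) + o(214, 61) = ((14655 + 1/(2*(-112 + 115))) + 16609) + (214 + 61)/(2*(-171 + 214)) = ((14655 + (1/2)/3) + 16609) + (1/2)*275/43 = ((14655 + (1/2)*(1/3)) + 16609) + (1/2)*(1/43)*275 = ((14655 + 1/6) + 16609) + 275/86 = (87931/6 + 16609) + 275/86 = 187585/6 + 275/86 = 4033490/129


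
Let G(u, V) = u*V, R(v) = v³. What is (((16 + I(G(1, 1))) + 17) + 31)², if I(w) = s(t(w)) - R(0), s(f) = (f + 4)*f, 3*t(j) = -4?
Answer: 295936/81 ≈ 3653.5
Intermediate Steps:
t(j) = -4/3 (t(j) = (⅓)*(-4) = -4/3)
s(f) = f*(4 + f) (s(f) = (4 + f)*f = f*(4 + f))
G(u, V) = V*u
I(w) = -32/9 (I(w) = -4*(4 - 4/3)/3 - 1*0³ = -4/3*8/3 - 1*0 = -32/9 + 0 = -32/9)
(((16 + I(G(1, 1))) + 17) + 31)² = (((16 - 32/9) + 17) + 31)² = ((112/9 + 17) + 31)² = (265/9 + 31)² = (544/9)² = 295936/81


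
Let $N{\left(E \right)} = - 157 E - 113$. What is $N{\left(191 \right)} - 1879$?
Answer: $-31979$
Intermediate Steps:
$N{\left(E \right)} = -113 - 157 E$
$N{\left(191 \right)} - 1879 = \left(-113 - 29987\right) - 1879 = -30100 - 1879 = -31979$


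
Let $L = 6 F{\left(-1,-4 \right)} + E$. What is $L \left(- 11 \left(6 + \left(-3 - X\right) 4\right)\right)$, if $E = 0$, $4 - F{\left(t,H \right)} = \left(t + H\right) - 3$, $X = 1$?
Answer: $7920$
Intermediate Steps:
$F{\left(t,H \right)} = 7 - H - t$ ($F{\left(t,H \right)} = 4 - \left(\left(t + H\right) - 3\right) = 4 - \left(\left(H + t\right) - 3\right) = 4 - \left(-3 + H + t\right) = 7 - H - t$)
$L = 72$ ($L = 6 \left(7 - -4 - -1\right) + 0 = 6 \left(7 + 4 + 1\right) + 0 = 6 \cdot 12 + 0 = 72 + 0 = 72$)
$L \left(- 11 \left(6 + \left(-3 - X\right) 4\right)\right) = 72 \left(- 11 \left(6 + \left(-3 - 1\right) 4\right)\right) = 72 \left(- 11 \left(6 - 16\right)\right) = 72 \left(\left(-11\right) \left(-10\right)\right) = 72 \cdot 110 = 7920$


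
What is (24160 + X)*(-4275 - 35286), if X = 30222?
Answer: -2151406302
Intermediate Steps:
(24160 + X)*(-4275 - 35286) = (24160 + 30222)*(-4275 - 35286) = 54382*(-39561) = -2151406302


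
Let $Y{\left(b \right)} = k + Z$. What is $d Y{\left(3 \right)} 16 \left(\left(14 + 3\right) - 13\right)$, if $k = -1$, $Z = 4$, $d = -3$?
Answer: $-576$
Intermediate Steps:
$Y{\left(b \right)} = 3$ ($Y{\left(b \right)} = -1 + 4 = 3$)
$d Y{\left(3 \right)} 16 \left(\left(14 + 3\right) - 13\right) = \left(-3\right) 3 \cdot 16 \left(\left(14 + 3\right) - 13\right) = \left(-9\right) 16 \left(17 - 13\right) = \left(-144\right) 4 = -576$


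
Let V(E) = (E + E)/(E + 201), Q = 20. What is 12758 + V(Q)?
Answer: 2819558/221 ≈ 12758.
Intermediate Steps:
V(E) = 2*E/(201 + E) (V(E) = (2*E)/(201 + E) = 2*E/(201 + E))
12758 + V(Q) = 12758 + 2*20/(201 + 20) = 12758 + 2*20/221 = 12758 + 2*20*(1/221) = 12758 + 40/221 = 2819558/221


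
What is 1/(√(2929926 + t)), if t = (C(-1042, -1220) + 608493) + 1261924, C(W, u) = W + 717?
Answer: √4800018/4800018 ≈ 0.00045643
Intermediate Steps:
C(W, u) = 717 + W
t = 1870092 (t = ((717 - 1042) + 608493) + 1261924 = (-325 + 608493) + 1261924 = 608168 + 1261924 = 1870092)
1/(√(2929926 + t)) = 1/(√(2929926 + 1870092)) = 1/(√4800018) = √4800018/4800018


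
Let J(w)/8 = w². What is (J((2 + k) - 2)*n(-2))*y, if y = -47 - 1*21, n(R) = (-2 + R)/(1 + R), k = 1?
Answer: -2176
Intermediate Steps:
n(R) = (-2 + R)/(1 + R)
J(w) = 8*w²
y = -68 (y = -47 - 21 = -68)
(J((2 + k) - 2)*n(-2))*y = ((8*((2 + 1) - 2)²)*((-2 - 2)/(1 - 2)))*(-68) = ((8*(3 - 2)²)*(-4/(-1)))*(-68) = ((8*1²)*(-1*(-4)))*(-68) = ((8*1)*4)*(-68) = (8*4)*(-68) = 32*(-68) = -2176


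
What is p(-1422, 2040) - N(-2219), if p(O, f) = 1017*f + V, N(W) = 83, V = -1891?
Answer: 2072706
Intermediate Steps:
p(O, f) = -1891 + 1017*f (p(O, f) = 1017*f - 1891 = -1891 + 1017*f)
p(-1422, 2040) - N(-2219) = (-1891 + 1017*2040) - 1*83 = (-1891 + 2074680) - 83 = 2072789 - 83 = 2072706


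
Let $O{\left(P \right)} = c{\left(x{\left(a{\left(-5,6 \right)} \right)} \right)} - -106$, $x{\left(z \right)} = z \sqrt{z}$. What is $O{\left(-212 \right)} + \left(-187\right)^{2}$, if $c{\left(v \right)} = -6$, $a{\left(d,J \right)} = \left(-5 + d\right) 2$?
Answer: $35069$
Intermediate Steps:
$a{\left(d,J \right)} = -10 + 2 d$
$x{\left(z \right)} = z^{\frac{3}{2}}$
$O{\left(P \right)} = 100$ ($O{\left(P \right)} = -6 - -106 = -6 + 106 = 100$)
$O{\left(-212 \right)} + \left(-187\right)^{2} = 100 + \left(-187\right)^{2} = 100 + 34969 = 35069$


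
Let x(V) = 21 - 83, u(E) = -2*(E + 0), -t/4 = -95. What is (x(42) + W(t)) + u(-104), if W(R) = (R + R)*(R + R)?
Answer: 577746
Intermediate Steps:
t = 380 (t = -4*(-95) = 380)
u(E) = -2*E
W(R) = 4*R**2 (W(R) = (2*R)*(2*R) = 4*R**2)
x(V) = -62
(x(42) + W(t)) + u(-104) = (-62 + 4*380**2) - 2*(-104) = (-62 + 4*144400) + 208 = (-62 + 577600) + 208 = 577538 + 208 = 577746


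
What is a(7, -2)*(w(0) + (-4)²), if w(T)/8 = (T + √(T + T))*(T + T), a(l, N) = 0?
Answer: 0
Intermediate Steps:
w(T) = 16*T*(T + √2*√T) (w(T) = 8*((T + √(T + T))*(T + T)) = 8*((T + √(2*T))*(2*T)) = 8*((T + √2*√T)*(2*T)) = 8*(2*T*(T + √2*√T)) = 16*T*(T + √2*√T))
a(7, -2)*(w(0) + (-4)²) = 0*((16*0² + 16*√2*0^(3/2)) + (-4)²) = 0*((16*0 + 16*√2*0) + 16) = 0*((0 + 0) + 16) = 0*(0 + 16) = 0*16 = 0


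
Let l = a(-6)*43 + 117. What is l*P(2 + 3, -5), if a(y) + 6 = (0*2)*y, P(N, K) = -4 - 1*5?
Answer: 1269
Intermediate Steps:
P(N, K) = -9 (P(N, K) = -4 - 5 = -9)
a(y) = -6 (a(y) = -6 + (0*2)*y = -6 + 0*y = -6 + 0 = -6)
l = -141 (l = -6*43 + 117 = -258 + 117 = -141)
l*P(2 + 3, -5) = -141*(-9) = 1269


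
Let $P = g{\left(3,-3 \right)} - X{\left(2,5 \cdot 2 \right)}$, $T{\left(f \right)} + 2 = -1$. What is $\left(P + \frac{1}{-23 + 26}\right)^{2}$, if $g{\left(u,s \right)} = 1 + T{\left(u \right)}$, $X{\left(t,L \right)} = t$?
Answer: $\frac{121}{9} \approx 13.444$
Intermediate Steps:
$T{\left(f \right)} = -3$ ($T{\left(f \right)} = -2 - 1 = -3$)
$g{\left(u,s \right)} = -2$ ($g{\left(u,s \right)} = 1 - 3 = -2$)
$P = -4$ ($P = -2 - 2 = -4$)
$\left(P + \frac{1}{-23 + 26}\right)^{2} = \left(-4 + \frac{1}{-23 + 26}\right)^{2} = \left(-4 + \frac{1}{3}\right)^{2} = \left(- \frac{11}{3}\right)^{2} = \frac{121}{9}$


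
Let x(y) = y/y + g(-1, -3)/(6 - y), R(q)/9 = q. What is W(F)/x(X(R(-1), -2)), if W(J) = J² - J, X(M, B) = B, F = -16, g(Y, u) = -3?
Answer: 2176/5 ≈ 435.20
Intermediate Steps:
R(q) = 9*q
x(y) = 1 - 3/(6 - y) (x(y) = y/y - 3/(6 - y) = 1 - 3/(6 - y))
W(F)/x(X(R(-1), -2)) = (-16*(-1 - 16))/(((-3 - 2)/(-6 - 2))) = (-16*(-17))/((-5/(-8))) = 272/((-⅛*(-5))) = 272/(5/8) = 272*(8/5) = 2176/5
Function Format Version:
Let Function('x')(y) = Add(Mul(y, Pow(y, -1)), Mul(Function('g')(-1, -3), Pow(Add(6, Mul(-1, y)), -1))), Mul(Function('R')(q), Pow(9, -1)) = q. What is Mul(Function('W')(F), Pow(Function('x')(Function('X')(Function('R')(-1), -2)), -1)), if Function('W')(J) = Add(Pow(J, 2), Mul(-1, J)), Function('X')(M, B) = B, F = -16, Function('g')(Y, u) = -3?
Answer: Rational(2176, 5) ≈ 435.20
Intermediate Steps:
Function('R')(q) = Mul(9, q)
Function('x')(y) = Add(1, Mul(-3, Pow(Add(6, Mul(-1, y)), -1))) (Function('x')(y) = Add(Mul(y, Pow(y, -1)), Mul(-3, Pow(Add(6, Mul(-1, y)), -1))) = Add(1, Mul(-3, Pow(Add(6, Mul(-1, y)), -1))))
Mul(Function('W')(F), Pow(Function('x')(Function('X')(Function('R')(-1), -2)), -1)) = Mul(Mul(-16, Add(-1, -16)), Pow(Mul(Pow(Add(-6, -2), -1), Add(-3, -2)), -1)) = Mul(Mul(-16, -17), Pow(Mul(Pow(-8, -1), -5), -1)) = Mul(272, Pow(Mul(Rational(-1, 8), -5), -1)) = Mul(272, Pow(Rational(5, 8), -1)) = Mul(272, Rational(8, 5)) = Rational(2176, 5)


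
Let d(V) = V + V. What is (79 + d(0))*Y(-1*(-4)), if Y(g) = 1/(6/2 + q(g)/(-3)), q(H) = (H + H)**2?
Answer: -237/55 ≈ -4.3091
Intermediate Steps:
q(H) = 4*H**2 (q(H) = (2*H)**2 = 4*H**2)
d(V) = 2*V
Y(g) = 1/(3 - 4*g**2/3) (Y(g) = 1/(6/2 + (4*g**2)/(-3)) = 1/(6*(1/2) + (4*g**2)*(-1/3)) = 1/(3 - 4*g**2/3))
(79 + d(0))*Y(-1*(-4)) = (79 + 2*0)*(-3/(-9 + 4*(-1*(-4))**2)) = (79 + 0)*(-3/(-9 + 4*4**2)) = 79*(-3/(-9 + 4*16)) = 79*(-3/(-9 + 64)) = 79*(-3/55) = -237/55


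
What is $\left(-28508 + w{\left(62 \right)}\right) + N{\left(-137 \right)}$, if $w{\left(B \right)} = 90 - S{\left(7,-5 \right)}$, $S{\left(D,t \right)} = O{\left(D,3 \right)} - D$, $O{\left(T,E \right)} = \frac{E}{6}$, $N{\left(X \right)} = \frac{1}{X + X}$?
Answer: $- \frac{3892376}{137} \approx -28412.0$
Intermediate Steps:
$N{\left(X \right)} = \frac{1}{2 X}$
$O{\left(T,E \right)} = \frac{E}{6}$ ($O{\left(T,E \right)} = E \frac{1}{6} = \frac{E}{6}$)
$S{\left(D,t \right)} = \frac{1}{2} - D$ ($S{\left(D,t \right)} = \frac{1}{6} \cdot 3 - D = \frac{1}{2} - D$)
$w{\left(B \right)} = \frac{193}{2}$ ($w{\left(B \right)} = 90 - \left(\frac{1}{2} - 7\right) = 90 - - \frac{13}{2} = 90 + \frac{13}{2} = \frac{193}{2}$)
$\left(-28508 + w{\left(62 \right)}\right) + N{\left(-137 \right)} = \left(-28508 + \frac{193}{2}\right) + \frac{1}{2 \left(-137\right)} = - \frac{56823}{2} + \frac{1}{2} \left(- \frac{1}{137}\right) = - \frac{56823}{2} - \frac{1}{274} = - \frac{3892376}{137}$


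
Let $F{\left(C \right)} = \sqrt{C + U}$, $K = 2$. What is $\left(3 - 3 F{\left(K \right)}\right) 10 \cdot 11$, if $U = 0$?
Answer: $330 - 330 \sqrt{2} \approx -136.69$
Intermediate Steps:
$F{\left(C \right)} = \sqrt{C}$ ($F{\left(C \right)} = \sqrt{C + 0} = \sqrt{C}$)
$\left(3 - 3 F{\left(K \right)}\right) 10 \cdot 11 = \left(3 - 3 \sqrt{2}\right) 10 \cdot 11 = \left(30 - 30 \sqrt{2}\right) 11 = 330 - 330 \sqrt{2}$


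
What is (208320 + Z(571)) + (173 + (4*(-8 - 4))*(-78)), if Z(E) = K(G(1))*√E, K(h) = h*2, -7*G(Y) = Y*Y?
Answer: 212237 - 2*√571/7 ≈ 2.1223e+5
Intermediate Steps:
G(Y) = -Y²/7 (G(Y) = -Y*Y/7 = -Y²/7)
K(h) = 2*h
Z(E) = -2*√E/7 (Z(E) = (2*(-⅐*1²))*√E = (2*(-⅐*1))*√E = (2*(-⅐))*√E = -2*√E/7)
(208320 + Z(571)) + (173 + (4*(-8 - 4))*(-78)) = (208320 - 2*√571/7) + (173 + (4*(-8 - 4))*(-78)) = (208320 - 2*√571/7) + (173 + (4*(-12))*(-78)) = (208320 - 2*√571/7) + (173 - 48*(-78)) = (208320 - 2*√571/7) + (173 + 3744) = (208320 - 2*√571/7) + 3917 = 212237 - 2*√571/7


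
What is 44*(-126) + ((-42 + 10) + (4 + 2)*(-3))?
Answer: -5594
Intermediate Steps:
44*(-126) + ((-42 + 10) + (4 + 2)*(-3)) = -5544 + (-32 + 6*(-3)) = -5544 + (-32 - 18) = -5544 - 50 = -5594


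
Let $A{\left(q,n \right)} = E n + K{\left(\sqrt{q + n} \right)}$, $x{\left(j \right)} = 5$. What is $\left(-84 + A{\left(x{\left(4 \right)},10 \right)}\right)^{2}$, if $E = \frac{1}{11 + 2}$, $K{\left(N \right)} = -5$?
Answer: $\frac{1315609}{169} \approx 7784.7$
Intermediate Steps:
$E = \frac{1}{13} \approx 0.076923$
$A{\left(q,n \right)} = -5 + \frac{n}{13}$ ($A{\left(q,n \right)} = \frac{n}{13} - 5 = -5 + \frac{n}{13}$)
$\left(-84 + A{\left(x{\left(4 \right)},10 \right)}\right)^{2} = \left(-84 + \left(-5 + \frac{1}{13} \cdot 10\right)\right)^{2} = \left(-84 + \left(-5 + \frac{10}{13}\right)\right)^{2} = \left(-84 - \frac{55}{13}\right)^{2} = \left(- \frac{1147}{13}\right)^{2} = \frac{1315609}{169}$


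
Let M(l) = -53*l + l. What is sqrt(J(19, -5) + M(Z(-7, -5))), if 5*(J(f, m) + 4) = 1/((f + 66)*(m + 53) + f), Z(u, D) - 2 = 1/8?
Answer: I*sqrt(192380539470)/40990 ≈ 10.7*I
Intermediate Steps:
Z(u, D) = 17/8 (Z(u, D) = 2 + 1/8 = 17/8)
J(f, m) = -4 + 1/(5*(f + (53 + m)*(66 + f))) (J(f, m) = -4 + 1/(5*((f + 66)*(m + 53) + f)) = -4 + 1/(5*((66 + f)*(53 + m) + f)) = -4 + 1/(5*((53 + m)*(66 + f) + f)) = -4 + 1/(5*(f + (53 + m)*(66 + f))))
M(l) = -52*l
sqrt(J(19, -5) + M(Z(-7, -5))) = sqrt((-69959 - 1320*(-5) - 1080*19 - 20*19*(-5))/(5*(3498 + 54*19 + 66*(-5) + 19*(-5))) - 52*17/8) = sqrt((-69959 + 6600 - 20520 + 1900)/(5*(3498 + 1026 - 330 - 95)) - 221/2) = sqrt((1/5)*(-81979)/4099 - 221/2) = sqrt((1/5)*(1/4099)*(-81979) - 221/2) = sqrt(-81979/20495 - 221/2) = sqrt(-4693353/40990) = I*sqrt(192380539470)/40990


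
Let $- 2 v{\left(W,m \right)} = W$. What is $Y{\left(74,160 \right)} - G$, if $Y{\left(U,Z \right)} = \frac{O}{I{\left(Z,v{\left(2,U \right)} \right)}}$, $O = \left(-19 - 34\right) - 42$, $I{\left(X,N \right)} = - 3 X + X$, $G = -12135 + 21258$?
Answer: $- \frac{583853}{64} \approx -9122.7$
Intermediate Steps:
$v{\left(W,m \right)} = - \frac{W}{2}$
$G = 9123$
$I{\left(X,N \right)} = - 2 X$
$O = -95$ ($O = -53 - 42 = -95$)
$Y{\left(U,Z \right)} = \frac{95}{2 Z}$ ($Y{\left(U,Z \right)} = - \frac{95}{\left(-2\right) Z} = - 95 \left(- \frac{1}{2 Z}\right) = \frac{95}{2 Z}$)
$Y{\left(74,160 \right)} - G = \frac{95}{2 \cdot 160} - 9123 = \frac{95}{2} \cdot \frac{1}{160} - 9123 = \frac{19}{64} - 9123 = - \frac{583853}{64}$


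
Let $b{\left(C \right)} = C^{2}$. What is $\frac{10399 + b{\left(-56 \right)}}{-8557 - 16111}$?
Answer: $- \frac{13535}{24668} \approx -0.54869$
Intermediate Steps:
$\frac{10399 + b{\left(-56 \right)}}{-8557 - 16111} = \frac{10399 + \left(-56\right)^{2}}{-8557 - 16111} = \frac{10399 + 3136}{-24668} = 13535 \left(- \frac{1}{24668}\right) = - \frac{13535}{24668}$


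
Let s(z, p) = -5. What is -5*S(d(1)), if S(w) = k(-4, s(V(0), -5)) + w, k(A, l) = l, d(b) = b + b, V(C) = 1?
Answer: 15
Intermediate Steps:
d(b) = 2*b
S(w) = -5 + w
-5*S(d(1)) = -5*(-5 + 2*1) = -5*(-5 + 2) = -5*(-3) = 15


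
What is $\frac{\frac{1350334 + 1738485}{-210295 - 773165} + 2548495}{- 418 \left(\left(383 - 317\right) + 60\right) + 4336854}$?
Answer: $\frac{2506339803881}{4213325563560} \approx 0.59486$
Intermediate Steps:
$\frac{\frac{1350334 + 1738485}{-210295 - 773165} + 2548495}{- 418 \left(\left(383 - 317\right) + 60\right) + 4336854} = \frac{\frac{3088819}{-983460} + 2548495}{- 418 \left(66 + 60\right) + 4336854} = \frac{3088819 \left(- \frac{1}{983460}\right) + 2548495}{\left(-418\right) 126 + 4336854} = \frac{- \frac{3088819}{983460} + 2548495}{-52668 + 4336854} = \frac{2506339803881}{983460 \cdot 4284186} = \frac{2506339803881}{983460} \cdot \frac{1}{4284186} = \frac{2506339803881}{4213325563560}$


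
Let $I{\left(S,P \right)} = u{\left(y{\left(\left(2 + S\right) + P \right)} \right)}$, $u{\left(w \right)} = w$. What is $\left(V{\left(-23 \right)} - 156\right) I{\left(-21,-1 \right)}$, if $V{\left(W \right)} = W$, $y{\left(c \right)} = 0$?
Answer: $0$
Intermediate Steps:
$I{\left(S,P \right)} = 0$
$\left(V{\left(-23 \right)} - 156\right) I{\left(-21,-1 \right)} = \left(-23 - 156\right) 0 = \left(-179\right) 0 = 0$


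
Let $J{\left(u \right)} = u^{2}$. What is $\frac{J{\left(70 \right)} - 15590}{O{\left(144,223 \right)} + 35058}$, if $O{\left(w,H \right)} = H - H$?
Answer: $- \frac{5345}{17529} \approx -0.30492$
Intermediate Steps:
$O{\left(w,H \right)} = 0$
$\frac{J{\left(70 \right)} - 15590}{O{\left(144,223 \right)} + 35058} = \frac{70^{2} - 15590}{0 + 35058} = \frac{4900 - 15590}{35058} = \left(-10690\right) \frac{1}{35058} = - \frac{5345}{17529}$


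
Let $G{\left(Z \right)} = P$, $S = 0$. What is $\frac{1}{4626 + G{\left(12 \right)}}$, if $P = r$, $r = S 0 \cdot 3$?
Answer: $\frac{1}{4626} \approx 0.00021617$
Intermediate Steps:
$r = 0$ ($r = 0 \cdot 0 \cdot 3 = 0 \cdot 3 = 0$)
$P = 0$
$G{\left(Z \right)} = 0$
$\frac{1}{4626 + G{\left(12 \right)}} = \frac{1}{4626 + 0} = \frac{1}{4626}$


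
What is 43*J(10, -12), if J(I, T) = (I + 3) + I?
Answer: 989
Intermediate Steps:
J(I, T) = 3 + 2*I (J(I, T) = (3 + I) + I = 3 + 2*I)
43*J(10, -12) = 43*(3 + 2*10) = 43*(3 + 20) = 43*23 = 989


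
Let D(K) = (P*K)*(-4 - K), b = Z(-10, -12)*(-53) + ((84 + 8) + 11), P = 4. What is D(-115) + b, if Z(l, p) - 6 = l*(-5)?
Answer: -53925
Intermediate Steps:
Z(l, p) = 6 - 5*l (Z(l, p) = 6 + l*(-5) = 6 - 5*l)
b = -2865 (b = (6 - 5*(-10))*(-53) + ((84 + 8) + 11) = (6 + 50)*(-53) + (92 + 11) = 56*(-53) + 103 = -2968 + 103 = -2865)
D(K) = 4*K*(-4 - K) (D(K) = (4*K)*(-4 - K) = 4*K*(-4 - K))
D(-115) + b = -4*(-115)*(4 - 115) - 2865 = -4*(-115)*(-111) - 2865 = -51060 - 2865 = -53925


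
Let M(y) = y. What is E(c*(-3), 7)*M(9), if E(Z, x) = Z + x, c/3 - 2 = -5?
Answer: 306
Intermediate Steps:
c = -9 (c = 6 + 3*(-5) = 6 - 15 = -9)
E(c*(-3), 7)*M(9) = (-9*(-3) + 7)*9 = (27 + 7)*9 = 34*9 = 306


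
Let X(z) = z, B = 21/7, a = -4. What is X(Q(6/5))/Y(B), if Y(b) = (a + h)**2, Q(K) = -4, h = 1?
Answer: -4/9 ≈ -0.44444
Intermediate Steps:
B = 3 (B = 21*(1/7) = 3)
Y(b) = 9 (Y(b) = (-4 + 1)**2 = (-3)**2 = 9)
X(Q(6/5))/Y(B) = -4/9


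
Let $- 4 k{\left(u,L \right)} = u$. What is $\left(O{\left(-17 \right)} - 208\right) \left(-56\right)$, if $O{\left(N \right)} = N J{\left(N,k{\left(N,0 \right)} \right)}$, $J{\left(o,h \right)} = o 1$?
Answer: $-4536$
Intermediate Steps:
$k{\left(u,L \right)} = - \frac{u}{4}$
$J{\left(o,h \right)} = o$
$O{\left(N \right)} = N^{2}$ ($O{\left(N \right)} = N N = N^{2}$)
$\left(O{\left(-17 \right)} - 208\right) \left(-56\right) = \left(\left(-17\right)^{2} - 208\right) \left(-56\right) = \left(289 - 208\right) \left(-56\right) = 81 \left(-56\right) = -4536$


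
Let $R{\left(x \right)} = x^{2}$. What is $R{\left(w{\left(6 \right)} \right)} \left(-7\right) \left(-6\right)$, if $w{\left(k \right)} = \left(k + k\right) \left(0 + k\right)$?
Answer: $217728$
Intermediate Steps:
$w{\left(k \right)} = 2 k^{2}$ ($w{\left(k \right)} = 2 k k = 2 k^{2}$)
$R{\left(w{\left(6 \right)} \right)} \left(-7\right) \left(-6\right) = \left(2 \cdot 6^{2}\right)^{2} \left(-7\right) \left(-6\right) = \left(2 \cdot 36\right)^{2} \left(-7\right) \left(-6\right) = 72^{2} \left(-7\right) \left(-6\right) = 5184 \left(-7\right) \left(-6\right) = \left(-36288\right) \left(-6\right) = 217728$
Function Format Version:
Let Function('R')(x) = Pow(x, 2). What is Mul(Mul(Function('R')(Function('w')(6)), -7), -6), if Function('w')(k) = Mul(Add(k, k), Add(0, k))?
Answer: 217728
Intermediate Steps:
Function('w')(k) = Mul(2, Pow(k, 2)) (Function('w')(k) = Mul(Mul(2, k), k) = Mul(2, Pow(k, 2)))
Mul(Mul(Function('R')(Function('w')(6)), -7), -6) = Mul(Mul(Pow(Mul(2, Pow(6, 2)), 2), -7), -6) = Mul(Mul(Pow(Mul(2, 36), 2), -7), -6) = Mul(Mul(Pow(72, 2), -7), -6) = Mul(Mul(5184, -7), -6) = Mul(-36288, -6) = 217728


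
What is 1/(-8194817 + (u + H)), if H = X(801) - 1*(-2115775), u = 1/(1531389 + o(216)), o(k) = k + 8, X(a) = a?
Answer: -1531613/9309512932732 ≈ -1.6452e-7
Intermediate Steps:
o(k) = 8 + k
u = 1/1531613 (u = 1/(1531389 + (8 + 216)) = 1/(1531389 + 224) = 1/1531613 ≈ 6.5291e-7)
H = 2116576 (H = 801 - 1*(-2115775) = 801 + 2115775 = 2116576)
1/(-8194817 + (u + H)) = 1/(-8194817 + (1/1531613 + 2116576)) = 1/(-8194817 + 3241775317089/1531613) = 1/(-9309512932732/1531613) = -1531613/9309512932732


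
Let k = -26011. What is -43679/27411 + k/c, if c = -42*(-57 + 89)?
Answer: 72698105/4093376 ≈ 17.760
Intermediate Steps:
c = -1344 (c = -42*32 = -1344)
-43679/27411 + k/c = -43679/27411 - 26011/(-1344) = -43679*1/27411 - 26011*(-1/1344) = -43679/27411 + 26011/1344 = 72698105/4093376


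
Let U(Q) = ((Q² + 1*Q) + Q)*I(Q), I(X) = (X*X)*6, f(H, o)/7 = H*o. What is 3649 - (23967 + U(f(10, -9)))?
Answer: -942177116318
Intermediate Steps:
f(H, o) = 7*H*o (f(H, o) = 7*(H*o) = 7*H*o)
I(X) = 6*X² (I(X) = X²*6 = 6*X²)
U(Q) = 6*Q²*(Q² + 2*Q) (U(Q) = ((Q² + 1*Q) + Q)*(6*Q²) = ((Q² + Q) + Q)*(6*Q²) = ((Q + Q²) + Q)*(6*Q²) = (Q² + 2*Q)*(6*Q²) = 6*Q²*(Q² + 2*Q))
3649 - (23967 + U(f(10, -9))) = 3649 - (23967 + 6*(7*10*(-9))³*(2 + 7*10*(-9))) = 3649 - (23967 + 6*(-630)³*(2 - 630)) = 3649 - (23967 + 6*(-250047000)*(-628)) = 3649 - (23967 + 942177096000) = 3649 - 1*942177119967 = 3649 - 942177119967 = -942177116318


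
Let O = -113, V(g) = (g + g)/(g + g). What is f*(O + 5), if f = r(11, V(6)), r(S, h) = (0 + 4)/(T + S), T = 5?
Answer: -27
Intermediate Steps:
V(g) = 1 (V(g) = (2*g)/((2*g)) = (2*g)*(1/(2*g)) = 1)
r(S, h) = 4/(5 + S) (r(S, h) = (0 + 4)/(5 + S) = 4/(5 + S))
f = 1/4 (f = 4/(5 + 11) = 4/16 = 4*(1/16) = 1/4 ≈ 0.25000)
f*(O + 5) = (-113 + 5)/4 = (1/4)*(-108) = -27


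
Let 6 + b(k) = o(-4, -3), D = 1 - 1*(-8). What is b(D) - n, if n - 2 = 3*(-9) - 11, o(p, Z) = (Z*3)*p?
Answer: 66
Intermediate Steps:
D = 9 (D = 1 + 8 = 9)
o(p, Z) = 3*Z*p (o(p, Z) = (3*Z)*p = 3*Z*p)
n = -36 (n = 2 + (3*(-9) - 11) = 2 + (-27 - 11) = 2 - 38 = -36)
b(k) = 30 (b(k) = -6 + 3*(-3)*(-4) = -6 + 36 = 30)
b(D) - n = 30 - 1*(-36) = 30 + 36 = 66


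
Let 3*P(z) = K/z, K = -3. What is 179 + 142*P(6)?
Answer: 466/3 ≈ 155.33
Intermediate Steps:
P(z) = -1/z (P(z) = (-3/z)/3 = -1/z)
179 + 142*P(6) = 179 + 142*(-1/6) = 179 + 142*(-1*⅙) = 179 + 142*(-⅙) = 179 - 71/3 = 466/3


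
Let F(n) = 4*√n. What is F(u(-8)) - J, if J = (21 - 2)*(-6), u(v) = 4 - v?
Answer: 114 + 8*√3 ≈ 127.86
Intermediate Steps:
J = -114 (J = 19*(-6) = -114)
F(u(-8)) - J = 4*√(4 - 1*(-8)) - 1*(-114) = 4*√(4 + 8) + 114 = 4*√12 + 114 = 4*(2*√3) + 114 = 8*√3 + 114 = 114 + 8*√3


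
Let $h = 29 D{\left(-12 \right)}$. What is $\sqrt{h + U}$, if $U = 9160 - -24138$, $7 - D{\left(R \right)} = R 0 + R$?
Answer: $3 \sqrt{3761} \approx 183.98$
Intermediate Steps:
$D{\left(R \right)} = 7 - R$ ($D{\left(R \right)} = 7 - \left(R 0 + R\right) = 7 - \left(0 + R\right) = 7 - R$)
$U = 33298$ ($U = 9160 + 24138 = 33298$)
$h = 551$ ($h = 29 \left(7 - -12\right) = 29 \left(7 + 12\right) = 29 \cdot 19 = 551$)
$\sqrt{h + U} = \sqrt{551 + 33298} = \sqrt{33849} = 3 \sqrt{3761}$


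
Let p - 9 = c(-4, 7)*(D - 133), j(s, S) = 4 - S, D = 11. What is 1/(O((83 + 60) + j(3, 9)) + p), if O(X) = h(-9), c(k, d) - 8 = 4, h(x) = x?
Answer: -1/1464 ≈ -0.00068306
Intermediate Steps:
c(k, d) = 12 (c(k, d) = 8 + 4 = 12)
O(X) = -9
p = -1455 (p = 9 + 12*(11 - 133) = 9 + 12*(-122) = 9 - 1464 = -1455)
1/(O((83 + 60) + j(3, 9)) + p) = 1/(-9 - 1455) = 1/(-1464) = -1/1464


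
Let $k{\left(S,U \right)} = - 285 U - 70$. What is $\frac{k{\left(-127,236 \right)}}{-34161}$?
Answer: $\frac{67330}{34161} \approx 1.971$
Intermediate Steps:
$k{\left(S,U \right)} = -70 - 285 U$
$\frac{k{\left(-127,236 \right)}}{-34161} = \frac{-70 - 67260}{-34161} = \left(-70 - 67260\right) \left(- \frac{1}{34161}\right) = \left(-67330\right) \left(- \frac{1}{34161}\right) = \frac{67330}{34161}$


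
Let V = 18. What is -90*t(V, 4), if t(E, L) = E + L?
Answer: -1980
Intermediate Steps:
-90*t(V, 4) = -90*(18 + 4) = -90*22 = -1980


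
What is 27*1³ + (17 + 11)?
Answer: 55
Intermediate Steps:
27*1³ + (17 + 11) = 27*1 + 28 = 27 + 28 = 55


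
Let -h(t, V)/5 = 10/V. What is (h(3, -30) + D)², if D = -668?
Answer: 3996001/9 ≈ 4.4400e+5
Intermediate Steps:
h(t, V) = -50/V
(h(3, -30) + D)² = (-50/(-30) - 668)² = (-50*(-1/30) - 668)² = (5/3 - 668)² = (-1999/3)² = 3996001/9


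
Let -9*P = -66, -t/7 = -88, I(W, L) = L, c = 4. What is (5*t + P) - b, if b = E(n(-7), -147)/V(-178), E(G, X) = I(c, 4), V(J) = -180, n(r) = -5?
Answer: 138931/45 ≈ 3087.4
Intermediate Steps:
E(G, X) = 4
t = 616 (t = -7*(-88) = 616)
P = 22/3 (P = -⅑*(-66) = 22/3 ≈ 7.3333)
b = -1/45 (b = 4/(-180) = 4*(-1/180) = -1/45 ≈ -0.022222)
(5*t + P) - b = (5*616 + 22/3) - 1*(-1/45) = (3080 + 22/3) + 1/45 = 9262/3 + 1/45 = 138931/45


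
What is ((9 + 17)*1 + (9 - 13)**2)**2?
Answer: 1764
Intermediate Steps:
((9 + 17)*1 + (9 - 13)**2)**2 = (26*1 + (-4)**2)**2 = (26 + 16)**2 = 42**2 = 1764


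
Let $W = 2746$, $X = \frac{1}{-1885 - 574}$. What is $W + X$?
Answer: $\frac{6752413}{2459} \approx 2746.0$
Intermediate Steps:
$X = - \frac{1}{2459}$ ($X = \frac{1}{-2459} = - \frac{1}{2459} \approx -0.00040667$)
$W + X = 2746 - \frac{1}{2459} = \frac{6752413}{2459}$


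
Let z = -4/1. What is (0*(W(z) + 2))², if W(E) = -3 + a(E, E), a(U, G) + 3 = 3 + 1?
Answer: 0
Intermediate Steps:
a(U, G) = 1 (a(U, G) = -3 + (3 + 1) = -3 + 4 = 1)
z = -4 (z = -4*1 = -4)
W(E) = -2 (W(E) = -3 + 1 = -2)
(0*(W(z) + 2))² = (0*(-2 + 2))² = (0*0)² = 0² = 0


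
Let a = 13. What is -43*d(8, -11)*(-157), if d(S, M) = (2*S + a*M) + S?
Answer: -803369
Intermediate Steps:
d(S, M) = 3*S + 13*M (d(S, M) = (2*S + 13*M) + S = 3*S + 13*M)
-43*d(8, -11)*(-157) = -43*(3*8 + 13*(-11))*(-157) = -43*(24 - 143)*(-157) = -43*(-119)*(-157) = 5117*(-157) = -803369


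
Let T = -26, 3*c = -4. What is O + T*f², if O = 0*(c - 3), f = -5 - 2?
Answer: -1274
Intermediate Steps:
c = -4/3 (c = (⅓)*(-4) = -4/3 ≈ -1.3333)
f = -7
O = 0 (O = 0*(-4/3 - 3) = 0*(-13/3) = 0)
O + T*f² = 0 - 26*(-7)² = 0 - 26*49 = 0 - 1274 = -1274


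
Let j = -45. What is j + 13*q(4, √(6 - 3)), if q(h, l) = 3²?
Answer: 72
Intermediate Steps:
q(h, l) = 9
j + 13*q(4, √(6 - 3)) = -45 + 13*9 = -45 + 117 = 72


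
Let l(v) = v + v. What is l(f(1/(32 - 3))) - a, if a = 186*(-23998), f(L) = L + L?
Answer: 129445216/29 ≈ 4.4636e+6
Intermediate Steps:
f(L) = 2*L
l(v) = 2*v
a = -4463628
l(f(1/(32 - 3))) - a = 2*(2/(32 - 3)) - 1*(-4463628) = 2*(2/29) + 4463628 = 4/29 + 4463628 = 129445216/29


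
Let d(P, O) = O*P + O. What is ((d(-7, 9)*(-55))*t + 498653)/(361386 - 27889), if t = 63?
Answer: 685763/333497 ≈ 2.0563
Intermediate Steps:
d(P, O) = O + O*P
((d(-7, 9)*(-55))*t + 498653)/(361386 - 27889) = (((9*(1 - 7))*(-55))*63 + 498653)/(361386 - 27889) = (((9*(-6))*(-55))*63 + 498653)/333497 = (-54*(-55)*63 + 498653)*(1/333497) = (2970*63 + 498653)*(1/333497) = (187110 + 498653)*(1/333497) = 685763*(1/333497) = 685763/333497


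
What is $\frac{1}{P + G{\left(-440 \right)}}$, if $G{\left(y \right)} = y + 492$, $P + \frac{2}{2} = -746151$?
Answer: $- \frac{1}{746100} \approx -1.3403 \cdot 10^{-6}$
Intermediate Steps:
$P = -746152$ ($P = -1 - 746151 = -746152$)
$G{\left(y \right)} = 492 + y$
$\frac{1}{P + G{\left(-440 \right)}} = \frac{1}{-746152 + \left(492 - 440\right)} = \frac{1}{-746152 + 52} = \frac{1}{-746100} = - \frac{1}{746100}$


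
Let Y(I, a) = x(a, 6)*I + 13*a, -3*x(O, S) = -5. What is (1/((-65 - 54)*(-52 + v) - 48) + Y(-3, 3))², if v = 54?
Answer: 94536729/81796 ≈ 1155.8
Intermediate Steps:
x(O, S) = 5/3 (x(O, S) = -⅓*(-5) = 5/3)
Y(I, a) = 13*a + 5*I/3 (Y(I, a) = 5*I/3 + 13*a = 13*a + 5*I/3)
(1/((-65 - 54)*(-52 + v) - 48) + Y(-3, 3))² = (1/((-65 - 54)*(-52 + 54) - 48) + (13*3 + (5/3)*(-3)))² = (1/(-119*2 - 48) + (39 - 5))² = (1/(-238 - 48) + 34)² = (1/(-286) + 34)² = (-1/286 + 34)² = (9723/286)² = 94536729/81796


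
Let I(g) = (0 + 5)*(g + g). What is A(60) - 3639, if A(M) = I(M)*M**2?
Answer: 2156361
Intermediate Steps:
I(g) = 10*g (I(g) = 5*(2*g) = 10*g)
A(M) = 10*M**3 (A(M) = (10*M)*M**2 = 10*M**3)
A(60) - 3639 = 10*60**3 - 3639 = 10*216000 - 3639 = 2160000 - 3639 = 2156361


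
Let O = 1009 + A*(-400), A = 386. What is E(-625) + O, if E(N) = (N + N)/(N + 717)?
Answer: -7056611/46 ≈ -1.5340e+5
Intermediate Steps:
E(N) = 2*N/(717 + N) (E(N) = (2*N)/(717 + N) = 2*N/(717 + N))
O = -153391 (O = 1009 + 386*(-400) = 1009 - 154400 = -153391)
E(-625) + O = 2*(-625)/(717 - 625) - 153391 = 2*(-625)/92 - 153391 = 2*(-625)*(1/92) - 153391 = -625/46 - 153391 = -7056611/46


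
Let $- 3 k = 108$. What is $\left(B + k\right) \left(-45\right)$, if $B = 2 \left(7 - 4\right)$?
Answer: $1350$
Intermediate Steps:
$k = -36$ ($k = \left(- \frac{1}{3}\right) 108 = -36$)
$B = 6$ ($B = 2 \cdot 3 = 6$)
$\left(B + k\right) \left(-45\right) = \left(6 - 36\right) \left(-45\right) = \left(-30\right) \left(-45\right) = 1350$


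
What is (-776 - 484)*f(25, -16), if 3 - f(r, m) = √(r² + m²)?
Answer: -3780 + 1260*√881 ≈ 33619.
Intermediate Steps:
f(r, m) = 3 - √(m² + r²) (f(r, m) = 3 - √(r² + m²) = 3 - √(m² + r²))
(-776 - 484)*f(25, -16) = (-776 - 484)*(3 - √((-16)² + 25²)) = -1260*(3 - √(256 + 625)) = -1260*(3 - √881) = -3780 + 1260*√881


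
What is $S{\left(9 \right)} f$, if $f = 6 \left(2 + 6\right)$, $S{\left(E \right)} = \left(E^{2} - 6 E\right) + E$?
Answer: $1728$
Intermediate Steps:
$S{\left(E \right)} = E^{2} - 5 E$
$f = 48$ ($f = 6 \cdot 8 = 48$)
$S{\left(9 \right)} f = 9 \left(-5 + 9\right) 48 = 9 \cdot 4 \cdot 48 = 36 \cdot 48 = 1728$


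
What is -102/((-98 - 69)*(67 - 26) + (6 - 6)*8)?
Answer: 102/6847 ≈ 0.014897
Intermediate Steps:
-102/((-98 - 69)*(67 - 26) + (6 - 6)*8) = -102/(-167*41 + 0*8) = -102/(-6847 + 0) = -102/(-6847) = -102*(-1/6847) = 102/6847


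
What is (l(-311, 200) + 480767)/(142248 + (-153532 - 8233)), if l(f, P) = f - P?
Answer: -480256/19517 ≈ -24.607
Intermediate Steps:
(l(-311, 200) + 480767)/(142248 + (-153532 - 8233)) = ((-311 - 1*200) + 480767)/(142248 + (-153532 - 8233)) = ((-311 - 200) + 480767)/(142248 - 161765) = (-511 + 480767)/(-19517) = 480256*(-1/19517) = -480256/19517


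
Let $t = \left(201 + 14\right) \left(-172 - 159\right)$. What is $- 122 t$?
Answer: $8682130$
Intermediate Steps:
$t = -71165$ ($t = 215 \left(-331\right) = -71165$)
$- 122 t = \left(-122\right) \left(-71165\right) = 8682130$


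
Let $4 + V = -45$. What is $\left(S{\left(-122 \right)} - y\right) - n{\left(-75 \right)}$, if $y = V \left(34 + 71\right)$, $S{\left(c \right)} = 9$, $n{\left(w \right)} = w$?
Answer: $5229$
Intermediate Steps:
$V = -49$ ($V = -4 - 45 = -49$)
$y = -5145$ ($y = - 49 \left(34 + 71\right) = \left(-49\right) 105 = -5145$)
$\left(S{\left(-122 \right)} - y\right) - n{\left(-75 \right)} = \left(9 - -5145\right) - -75 = \left(9 + 5145\right) + 75 = 5154 + 75 = 5229$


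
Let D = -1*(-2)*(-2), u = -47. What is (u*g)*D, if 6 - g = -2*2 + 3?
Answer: 1316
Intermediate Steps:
g = 7 (g = 6 - (-2*2 + 3) = 6 - (-4 + 3) = 6 - 1*(-1) = 6 + 1 = 7)
D = -4 (D = 2*(-2) = -4)
(u*g)*D = -47*7*(-4) = -329*(-4) = 1316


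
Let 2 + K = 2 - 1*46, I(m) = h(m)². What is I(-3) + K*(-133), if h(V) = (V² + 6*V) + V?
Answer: 6262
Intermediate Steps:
h(V) = V² + 7*V
I(m) = m²*(7 + m)² (I(m) = (m*(7 + m))² = m²*(7 + m)²)
K = -46 (K = -2 + (2 - 1*46) = -2 + (2 - 46) = -2 - 44 = -46)
I(-3) + K*(-133) = (-3)²*(7 - 3)² - 46*(-133) = 9*4² + 6118 = 9*16 + 6118 = 144 + 6118 = 6262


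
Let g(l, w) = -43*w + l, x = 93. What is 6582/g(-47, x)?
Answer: -3291/2023 ≈ -1.6268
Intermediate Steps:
g(l, w) = l - 43*w
6582/g(-47, x) = 6582/(-47 - 43*93) = 6582/(-47 - 3999) = 6582/(-4046) = 6582*(-1/4046) = -3291/2023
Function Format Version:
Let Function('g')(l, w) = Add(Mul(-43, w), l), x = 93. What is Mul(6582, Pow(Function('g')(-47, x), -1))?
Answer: Rational(-3291, 2023) ≈ -1.6268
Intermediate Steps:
Function('g')(l, w) = Add(l, Mul(-43, w))
Mul(6582, Pow(Function('g')(-47, x), -1)) = Mul(6582, Pow(Add(-47, Mul(-43, 93)), -1)) = Mul(6582, Pow(Add(-47, -3999), -1)) = Mul(6582, Pow(-4046, -1)) = Mul(6582, Rational(-1, 4046)) = Rational(-3291, 2023)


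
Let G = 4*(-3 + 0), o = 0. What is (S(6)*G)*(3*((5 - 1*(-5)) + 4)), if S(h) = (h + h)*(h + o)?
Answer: -36288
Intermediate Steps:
G = -12 (G = 4*(-3) = -12)
S(h) = 2*h**2 (S(h) = (h + h)*(h + 0) = (2*h)*h = 2*h**2)
(S(6)*G)*(3*((5 - 1*(-5)) + 4)) = ((2*6**2)*(-12))*(3*((5 - 1*(-5)) + 4)) = ((2*36)*(-12))*(3*((5 + 5) + 4)) = (72*(-12))*(3*(10 + 4)) = -2592*14 = -864*42 = -36288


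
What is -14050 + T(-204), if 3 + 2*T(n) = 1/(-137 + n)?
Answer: -4791562/341 ≈ -14052.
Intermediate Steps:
T(n) = -3/2 + 1/(2*(-137 + n))
-14050 + T(-204) = -14050 + (412 - 3*(-204))/(2*(-137 - 204)) = -14050 + (½)*(412 + 612)/(-341) = -14050 + (½)*(-1/341)*1024 = -14050 - 512/341 = -4791562/341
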